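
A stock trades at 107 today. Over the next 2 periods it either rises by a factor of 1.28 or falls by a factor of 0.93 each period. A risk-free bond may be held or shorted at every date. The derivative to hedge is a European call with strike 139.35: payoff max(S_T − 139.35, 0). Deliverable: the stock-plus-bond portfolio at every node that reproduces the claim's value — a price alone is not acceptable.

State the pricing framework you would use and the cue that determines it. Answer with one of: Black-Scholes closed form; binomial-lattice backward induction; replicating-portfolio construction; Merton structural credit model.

framework: replicating-portfolio construction

Key observation: since the answer must list Δ and B at each node of the 1.28/0.93 lattice on 107, the replicating-portfolio method — solving the two-state system at every node — is the one that applies.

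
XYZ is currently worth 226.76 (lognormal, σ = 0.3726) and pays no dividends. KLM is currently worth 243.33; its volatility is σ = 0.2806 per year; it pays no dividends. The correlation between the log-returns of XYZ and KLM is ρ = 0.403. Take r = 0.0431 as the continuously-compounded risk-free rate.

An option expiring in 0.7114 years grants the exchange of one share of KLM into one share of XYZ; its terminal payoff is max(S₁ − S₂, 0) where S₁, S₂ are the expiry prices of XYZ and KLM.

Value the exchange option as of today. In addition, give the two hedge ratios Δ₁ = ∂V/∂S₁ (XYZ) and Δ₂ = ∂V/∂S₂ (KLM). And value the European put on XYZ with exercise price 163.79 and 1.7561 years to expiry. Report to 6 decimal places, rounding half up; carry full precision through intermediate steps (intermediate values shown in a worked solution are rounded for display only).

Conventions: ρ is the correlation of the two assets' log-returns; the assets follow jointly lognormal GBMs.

σ_eff = √(σ₁² + σ₂² − 2ρσ₁σ₂) = √(0.3726² + 0.2806² − 2·0.403·0.3726·0.2806) = 0.365101
d₁ = (ln(S₁/S₂) + (q₂ − q₁ + σ_eff²/2)T) / (σ_eff√T) = (ln(226.76/243.33) + (0.0 − 0.0 + 0.066649)·0.7114) / 0.307943 = -0.075053
d₂ = d₁ − σ_eff√T = -0.075053 − 0.307943 = -0.382996
N(d₁) = 0.470086,  N(d₂) = 0.350861
V = S₁·e^{−q₁T}·N(d₁) − S₂·e^{−q₂T}·N(d₂) = 106.596749 − 85.375125 = 21.221624
Δ₁ = e^{−q₁T}·N(d₁) = 0.470086;  Δ₂ = −e^{−q₂T}·N(d₂) = -0.350861
[vanilla: XYZ put K=163.79]
σ√T = 0.3726·√1.7561 = 0.493762
d₁ = (ln(S/K) + (r+σ²/2)T) / (σ√T) = (ln(226.76/163.79) + (0.0431+0.3726²/2)·1.7561) / 0.493762 = (0.325307 + 0.197588) / 0.493762 = 1.059003
d₂ = d₁ − σ√T = 1.059003 − 0.493762 = 0.565241
e^{−rT} = 0.927106
N(−d₁) = 0.144799,  N(−d₂) = 0.285955
price = K·e^{−rT}·N(−d₂) − S·N(−d₁) = 43.422406 − 32.834656 = 10.587751

exchange price = 21.221624
Δ1 = 0.470086
Δ2 = -0.350861
price(XYZ put K=163.79) = 10.587751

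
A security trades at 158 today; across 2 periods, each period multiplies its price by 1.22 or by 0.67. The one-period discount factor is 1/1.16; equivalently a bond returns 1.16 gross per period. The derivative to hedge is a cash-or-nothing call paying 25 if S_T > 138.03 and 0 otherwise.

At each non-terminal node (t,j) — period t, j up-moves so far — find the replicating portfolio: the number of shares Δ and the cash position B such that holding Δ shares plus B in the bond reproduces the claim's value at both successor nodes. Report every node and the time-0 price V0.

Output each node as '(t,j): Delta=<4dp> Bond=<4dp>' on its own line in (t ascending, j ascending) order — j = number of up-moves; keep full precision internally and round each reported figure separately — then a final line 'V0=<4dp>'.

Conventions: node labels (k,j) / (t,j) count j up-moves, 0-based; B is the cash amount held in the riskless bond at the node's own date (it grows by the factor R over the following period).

(0,0): Delta=0.2210 Bond=-20.1637
(1,0): Delta=0.0000 Bond=0.0000
(1,1): Delta=0.2358 Bond=-26.2539
V0=14.7466

Since d<R<u, set p* = (R−d)/(u−d) = 0.8909; price each node as the discounted p*-expectation of its children.
At maturity the claim pays: V(2,0)=0.0000, V(2,1)=0.0000, V(2,2)=25.0000
Node (1,0) S=105.8600: V=(p*·0.0000+(1−p*)·0.0000)/1.16=0.0000; Δ=(0.0000−0.0000)/(129.1492−70.9262)=0.0000; B=V−Δ·S=0.0000
Node (1,1) S=192.7600: V=(p*·25.0000+(1−p*)·0.0000)/1.16=19.2006; Δ=(25.0000−0.0000)/(235.1672−129.1492)=0.2358; B=V−Δ·S=-26.2539
Node (0,0) S=158.0000: V=(p*·19.2006+(1−p*)·0.0000)/1.16=14.7466; Δ=(19.2006−0.0000)/(192.7600−105.8600)=0.2210; B=V−Δ·S=-20.1637
As a check, the time-0 holding Δ(0,0)·S0 + B(0,0) comes to 14.7466 — exactly V0.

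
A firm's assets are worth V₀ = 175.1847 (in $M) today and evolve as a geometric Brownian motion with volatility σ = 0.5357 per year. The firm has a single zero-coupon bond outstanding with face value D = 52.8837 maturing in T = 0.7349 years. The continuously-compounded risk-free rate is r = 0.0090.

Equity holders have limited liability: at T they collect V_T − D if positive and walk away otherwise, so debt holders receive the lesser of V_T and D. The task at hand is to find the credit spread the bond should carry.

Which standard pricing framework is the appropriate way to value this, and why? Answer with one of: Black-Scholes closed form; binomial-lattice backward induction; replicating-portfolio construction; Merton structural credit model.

framework: Merton structural credit model

Key observation: the asked-for credit quantity lives on the firm's capital structure — asset value, asset volatility, debt face 52.8837 — which is the structural model's domain.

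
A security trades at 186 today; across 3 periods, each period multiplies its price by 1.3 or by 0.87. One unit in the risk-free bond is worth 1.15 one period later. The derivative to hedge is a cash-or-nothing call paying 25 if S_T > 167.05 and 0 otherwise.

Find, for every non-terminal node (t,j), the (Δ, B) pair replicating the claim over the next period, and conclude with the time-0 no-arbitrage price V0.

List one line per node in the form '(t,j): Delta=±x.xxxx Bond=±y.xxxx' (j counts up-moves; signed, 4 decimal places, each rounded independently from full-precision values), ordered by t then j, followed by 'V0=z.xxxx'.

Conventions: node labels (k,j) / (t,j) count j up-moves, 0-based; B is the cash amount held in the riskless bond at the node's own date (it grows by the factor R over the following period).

Under the risk-neutral measure, an up-move has probability p* = (R−d)/(u−d) = 0.6512 and values discount at R = 1.15.
Terminal payoffs: V(3,0)=0.0000, V(3,1)=25.0000, V(3,2)=25.0000, V(3,3)=25.0000
  t=2,j=0: stock 140.7834 → up 183.0184 (V=25.0000), down 122.4816 (V=0.0000). Price 14.1557; hedge Δ=0.4130, bond B=-43.9838.
  t=2,j=1: stock 210.3660 → up 273.4758 (V=25.0000), down 183.0184 (V=25.0000). Price 21.7391; hedge Δ=0.0000, bond B=21.7391.
  t=2,j=2: stock 314.3400 → up 408.6420 (V=25.0000), down 273.4758 (V=25.0000). Price 21.7391; hedge Δ=0.0000, bond B=21.7391.
  t=1,j=0: stock 161.8200 → up 210.3660 (V=21.7391), down 140.7834 (V=14.1557). Price 16.6033; hedge Δ=0.1090, bond B=-1.0326.
  t=1,j=1: stock 241.8000 → up 314.3400 (V=21.7391), down 210.3660 (V=21.7391). Price 18.9036; hedge Δ=0.0000, bond B=18.9036.
  t=0,j=0: stock 186.0000 → up 241.8000 (V=18.9036), down 161.8200 (V=16.6033). Price 15.7401; hedge Δ=0.0288, bond B=10.3905.
As a check, the time-0 holding Δ(0,0)·S0 + B(0,0) comes to 15.7401 — exactly V0.

(0,0): Delta=0.0288 Bond=10.3905
(1,0): Delta=0.1090 Bond=-1.0326
(1,1): Delta=0.0000 Bond=18.9036
(2,0): Delta=0.4130 Bond=-43.9838
(2,1): Delta=0.0000 Bond=21.7391
(2,2): Delta=0.0000 Bond=21.7391
V0=15.7401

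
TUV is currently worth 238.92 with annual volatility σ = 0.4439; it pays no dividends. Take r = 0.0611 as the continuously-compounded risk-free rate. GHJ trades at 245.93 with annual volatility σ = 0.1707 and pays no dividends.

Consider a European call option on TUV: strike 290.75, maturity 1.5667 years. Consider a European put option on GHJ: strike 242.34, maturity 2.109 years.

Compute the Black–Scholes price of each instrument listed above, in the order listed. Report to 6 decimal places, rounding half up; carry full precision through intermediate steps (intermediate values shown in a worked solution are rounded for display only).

price(TUV call K=290.75) = 43.284811
price(GHJ put K=242.34) = 9.859390

[TUV call K=290.75]
σ√T = 0.4439·√1.5667 = 0.555620
d₁ = (ln(S/K) + (r+σ²/2)T) / (σ√T) = (ln(238.92/290.75) + (0.0611+0.4439²/2)·1.5667) / 0.555620 = (-0.196335 + 0.250082) / 0.555620 = 0.096734
d₂ = d₁ − σ√T = 0.096734 − 0.555620 = -0.458886
e^{−rT} = 0.908714
N(d₁) = 0.538531,  N(d₂) = 0.323158
price = S·N(d₁) − K·e^{−rT}·N(d₂) = 128.665854 − 85.381043 = 43.284811
[GHJ put K=242.34]
σ√T = 0.1707·√2.109 = 0.247897
d₁ = (ln(S/K) + (r+σ²/2)T) / (σ√T) = (ln(245.93/242.34) + (0.0611+0.1707²/2)·2.109) / 0.247897 = (0.014705 + 0.159586) / 0.247897 = 0.703080
d₂ = d₁ − σ√T = 0.703080 − 0.247897 = 0.455183
e^{−rT} = 0.879097
N(−d₁) = 0.241003,  N(−d₂) = 0.324489
price = K·e^{−rT}·N(−d₂) − S·N(−d₁) = 69.129232 − 59.269842 = 9.859390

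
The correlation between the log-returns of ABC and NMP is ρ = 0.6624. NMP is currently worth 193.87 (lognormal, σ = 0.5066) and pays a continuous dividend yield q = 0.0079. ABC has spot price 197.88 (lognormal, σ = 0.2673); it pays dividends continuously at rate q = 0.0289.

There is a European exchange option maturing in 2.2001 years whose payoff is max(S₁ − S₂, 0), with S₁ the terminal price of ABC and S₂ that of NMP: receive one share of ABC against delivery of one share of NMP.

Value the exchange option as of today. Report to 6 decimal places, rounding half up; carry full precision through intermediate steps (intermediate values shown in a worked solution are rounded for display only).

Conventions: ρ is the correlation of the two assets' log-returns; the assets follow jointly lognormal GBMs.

exchange price = 39.967098

σ_eff = √(σ₁² + σ₂² − 2ρσ₁σ₂) = √(0.2673² + 0.5066² − 2·0.6624·0.2673·0.5066) = 0.385611
d₁ = (ln(S₁/S₂) + (q₂ − q₁ + σ_eff²/2)T) / (σ_eff√T) = (ln(197.88/193.87) + (0.0079 − 0.0289 + 0.074348)·2.2001) / 0.571967 = 0.241000
d₂ = d₁ − σ_eff√T = 0.241000 − 0.571967 = -0.330967
N(d₁) = 0.595222,  N(d₂) = 0.370335
V = S₁·e^{−q₁T}·N(d₁) − S₂·e^{−q₂T}·N(d₂) = 110.526772 − 70.559674 = 39.967098
Key observation: the rate r is irrelevant here: denominating values in NMP turns the exchange into a ratio option on S₁/S₂, and discounting at r drops out.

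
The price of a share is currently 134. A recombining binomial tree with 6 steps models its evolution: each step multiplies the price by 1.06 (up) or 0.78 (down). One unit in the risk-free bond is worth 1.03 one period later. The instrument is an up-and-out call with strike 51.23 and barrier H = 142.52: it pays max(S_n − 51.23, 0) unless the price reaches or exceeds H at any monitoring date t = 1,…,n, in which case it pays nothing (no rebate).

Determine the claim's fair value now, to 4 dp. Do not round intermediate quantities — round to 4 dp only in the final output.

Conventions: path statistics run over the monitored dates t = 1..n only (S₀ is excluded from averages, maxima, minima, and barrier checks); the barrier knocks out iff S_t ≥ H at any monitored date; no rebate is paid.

Set p* = 0.8929 (from d < R < u); the path-dependent value is the discounted p*-expectation over all price paths.
Enumerate all 2^6 = 64 price paths (U = up ×1.06, D = down ×0.78); each path with k up-moves has probability p*^k·(1−p*)^(6−k).
DDDDDD: M=104.5200, payoff=0.0000, prob=0.000002
UDDDDD: M=142.0400, payoff=0.0000, prob=0.000013
DUDDDD: M=110.7912, payoff=0.0000, prob=0.000013
UUDDDD: M=150.5624, payoff=0.0000, prob=0.000105
DDUDDD: M=104.5200, payoff=0.0000, prob=0.000013
UDUDDD: M=142.0400, payoff=4.5008, prob=0.000105
DUUDDD: M=117.4387, payoff=4.5008, prob=0.000105
UUUDDD: M=159.5961, payoff=0.0000, prob=0.000875
DDDUDD: M=104.5200, payoff=0.0000, prob=0.000013
UDDUDD: M=142.0400, payoff=4.5008, prob=0.000105
DUDUDD: M=110.7912, payoff=4.5008, prob=0.000105
UUDUDD: M=150.5624, payoff=0.0000, prob=0.000875
DDUUDD: M=104.5200, payoff=4.5008, prob=0.000105
UDUUDD: M=142.0400, payoff=24.5067, prob=0.000875
DUUUDD: M=124.4850, payoff=24.5067, prob=0.000875
UUUUDD: M=169.1719, payoff=0.0000, prob=0.007295
DDDDUD: M=104.5200, payoff=0.0000, prob=0.000013
UDDDUD: M=142.0400, payoff=4.5008, prob=0.000105
DUDDUD: M=110.7912, payoff=4.5008, prob=0.000105
UUDDUD: M=150.5624, payoff=0.0000, prob=0.000875
DDUDUD: M=104.5200, payoff=4.5008, prob=0.000105
UDUDUD: M=142.0400, payoff=24.5067, prob=0.000875
DUUDUD: M=117.4387, payoff=24.5067, prob=0.000875
UUUDUD: M=159.5961, payoff=0.0000, prob=0.007295
DDDUUD: M=104.5200, payoff=4.5008, prob=0.000105
UDDUUD: M=142.0400, payoff=24.5067, prob=0.000875
DUDUUD: M=110.7912, payoff=24.5067, prob=0.000875
UUDUUD: M=150.5624, payoff=0.0000, prob=0.007295
DDUUUD: M=104.5200, payoff=24.5067, prob=0.000875
UDUUUD: M=142.0400, payoff=51.6942, prob=0.007295
DUUUUD: M=131.9541, payoff=51.6942, prob=0.007295
UUUUUD: M=179.3222, payoff=0.0000, prob=0.060796
DDDDDU: M=104.5200, payoff=0.0000, prob=0.000013
UDDDDU: M=142.0400, payoff=4.5008, prob=0.000105
DUDDDU: M=110.7912, payoff=4.5008, prob=0.000105
UUDDDU: M=150.5624, payoff=0.0000, prob=0.000875
DDUDDU: M=104.5200, payoff=4.5008, prob=0.000105
UDUDDU: M=142.0400, payoff=24.5067, prob=0.000875
DUUDDU: M=117.4387, payoff=24.5067, prob=0.000875
UUUDDU: M=159.5961, payoff=0.0000, prob=0.007295
DDDUDU: M=104.5200, payoff=4.5008, prob=0.000105
UDDUDU: M=142.0400, payoff=24.5067, prob=0.000875
DUDUDU: M=110.7912, payoff=24.5067, prob=0.000875
UUDUDU: M=150.5624, payoff=0.0000, prob=0.007295
DDUUDU: M=104.5200, payoff=24.5067, prob=0.000875
UDUUDU: M=142.0400, payoff=51.6942, prob=0.007295
DUUUDU: M=124.4850, payoff=51.6942, prob=0.007295
UUUUDU: M=169.1719, payoff=0.0000, prob=0.060796
DDDDUU: M=104.5200, payoff=4.5008, prob=0.000105
UDDDUU: M=142.0400, payoff=24.5067, prob=0.000875
DUDDUU: M=110.7912, payoff=24.5067, prob=0.000875
UUDDUU: M=150.5624, payoff=0.0000, prob=0.007295
DDUDUU: M=104.5200, payoff=24.5067, prob=0.000875
UDUDUU: M=142.0400, payoff=51.6942, prob=0.007295
DUUDUU: M=117.4387, payoff=51.6942, prob=0.007295
UUUDUU: M=159.5961, payoff=0.0000, prob=0.060796
DDDUUU: M=104.5200, payoff=24.5067, prob=0.000875
UDDUUU: M=142.0400, payoff=51.6942, prob=0.007295
DUDUUU: M=110.7912, payoff=51.6942, prob=0.007295
UUDUUU: M=150.5624, payoff=0.0000, prob=0.060796
DDUUUU: M=104.5200, payoff=51.6942, prob=0.007295
UDUUUU: M=142.0400, payoff=88.6413, prob=0.060796
DUUUUU: M=139.8713, payoff=88.6413, prob=0.060796
UUUUUU: M=190.0816, payoff=0.0000, prob=0.506631
Price = Σ prob·payoff / R^6 = 14.522132 / 1.194052 = 12.1621

price = 12.1621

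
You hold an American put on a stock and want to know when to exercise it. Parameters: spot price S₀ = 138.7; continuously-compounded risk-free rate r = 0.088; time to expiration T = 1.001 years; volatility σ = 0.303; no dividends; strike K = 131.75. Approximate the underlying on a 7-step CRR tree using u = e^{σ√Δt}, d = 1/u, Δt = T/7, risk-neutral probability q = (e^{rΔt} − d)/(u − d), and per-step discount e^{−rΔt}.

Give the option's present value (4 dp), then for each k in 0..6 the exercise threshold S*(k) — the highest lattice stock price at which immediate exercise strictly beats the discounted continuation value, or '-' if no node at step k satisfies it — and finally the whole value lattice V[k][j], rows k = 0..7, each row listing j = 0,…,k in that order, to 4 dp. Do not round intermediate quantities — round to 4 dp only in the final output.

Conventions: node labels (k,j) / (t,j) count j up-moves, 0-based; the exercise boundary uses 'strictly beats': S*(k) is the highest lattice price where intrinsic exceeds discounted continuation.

Δt=0.14300  u=1.12140  d=0.89174  q=0.52653  discount=0.98749
step 7 (expiry): payoffs max(K−S,0) = 69.5565 53.5390 33.3961 8.0656 0.0000 0.0000 0.0000 0.0000
step 6: (k=6,j=0): S=69.7439, K−S=62.0061, hold=60.3585 ⇒ V=62.0061 exercise | (k=6,j=1): S=87.7061, K−S=44.0439, hold=42.3964 ⇒ V=44.0439 exercise | (k=6,j=2): S=110.2943, K−S=21.4557, hold=19.8081 ⇒ V=21.4557 exercise | (k=6,j=3): S=138.7000, K−S=0.0000, hold=3.7711 ⇒ V=3.7711 continue | (k=6,j=4): S=174.4214, K−S=0.0000, hold=0.0000 ⇒ V=0.0000 continue | (k=6,j=5): S=219.3427, K−S=0.0000, hold=0.0000 ⇒ V=0.0000 continue | (k=6,j=6): S=275.8332, K−S=0.0000, hold=0.0000 ⇒ V=0.0000 continue  boundary S*=110.2943
step 5: (k=5,j=0): S=78.2110, K−S=53.5390, hold=51.8914 ⇒ V=53.5390 exercise | (k=5,j=1): S=98.3539, K−S=33.3961, hold=31.7486 ⇒ V=33.3961 exercise | (k=5,j=2): S=123.6844, K−S=8.0656, hold=11.9924 ⇒ V=11.9924 continue | (k=5,j=3): S=155.5386, K−S=0.0000, hold=1.7632 ⇒ V=1.7632 continue | (k=5,j=4): S=195.5967, K−S=0.0000, hold=0.0000 ⇒ V=0.0000 continue | (k=5,j=5): S=245.9715, K−S=0.0000, hold=0.0000 ⇒ V=0.0000 continue  boundary S*=98.3539
step 4: (k=4,j=0): S=87.7061, K−S=44.0439, hold=42.3964 ⇒ V=44.0439 exercise | (k=4,j=1): S=110.2943, K−S=21.4557, hold=21.8498 ⇒ V=21.8498 continue | (k=4,j=2): S=138.7000, K−S=0.0000, hold=6.5239 ⇒ V=6.5239 continue | (k=4,j=3): S=174.4214, K−S=0.0000, hold=0.8244 ⇒ V=0.8244 continue | (k=4,j=4): S=219.3427, K−S=0.0000, hold=0.0000 ⇒ V=0.0000 continue  boundary S*=87.7061
step 3: (k=3,j=0): S=98.3539, K−S=33.3961, hold=31.9535 ⇒ V=33.3961 exercise | (k=3,j=1): S=123.6844, K−S=8.0656, hold=13.6080 ⇒ V=13.6080 continue | (k=3,j=2): S=155.5386, K−S=0.0000, hold=3.4789 ⇒ V=3.4789 continue | (k=3,j=3): S=195.5967, K−S=0.0000, hold=0.3854 ⇒ V=0.3854 continue  boundary S*=98.3539
step 2: (k=2,j=0): S=110.2943, K−S=21.4557, hold=22.6898 ⇒ V=22.6898 continue | (k=2,j=1): S=138.7000, K−S=0.0000, hold=8.1713 ⇒ V=8.1713 continue | (k=2,j=2): S=174.4214, K−S=0.0000, hold=1.8270 ⇒ V=1.8270 continue  boundary S*=-
step 1: (k=1,j=0): S=123.6844, K−S=8.0656, hold=14.8573 ⇒ V=14.8573 continue | (k=1,j=1): S=155.5386, K−S=0.0000, hold=4.7704 ⇒ V=4.7704 continue  boundary S*=-
step 0: (k=0,j=0): S=138.7000, K−S=0.0000, hold=9.4269 ⇒ V=9.4269 continue  boundary S*=-

price = 9.4269
boundary = - - - 98.3539 87.7061 98.3539 110.2943
tree:
9.4269
14.8573 4.7704
22.6898 8.1713 1.8270
33.3961 13.6080 3.4789 0.3854
44.0439 21.8498 6.5239 0.8244 0.0000
53.5390 33.3961 11.9924 1.7632 0.0000 0.0000
62.0061 44.0439 21.4557 3.7711 0.0000 0.0000 0.0000
69.5565 53.5390 33.3961 8.0656 0.0000 0.0000 0.0000 0.0000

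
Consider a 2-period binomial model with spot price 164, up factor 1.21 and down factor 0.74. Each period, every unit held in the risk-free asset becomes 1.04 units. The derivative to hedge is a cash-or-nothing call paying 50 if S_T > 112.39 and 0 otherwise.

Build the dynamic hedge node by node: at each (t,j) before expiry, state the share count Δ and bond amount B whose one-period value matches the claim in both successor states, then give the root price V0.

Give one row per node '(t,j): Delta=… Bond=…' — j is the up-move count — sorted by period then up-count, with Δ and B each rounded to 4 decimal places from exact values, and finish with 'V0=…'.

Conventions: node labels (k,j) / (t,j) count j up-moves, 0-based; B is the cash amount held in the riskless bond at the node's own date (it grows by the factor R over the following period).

(0,0): Delta=0.2256 Bond=3.1809
(1,0): Delta=0.8766 Bond=-75.6956
(1,1): Delta=0.0000 Bond=48.0769
V0=40.1799

No-arbitrage ⇒ martingale measure with p* = (R−d)/(u−d) = 0.6383.
At maturity the claim pays: V(2,0)=0.0000, V(2,1)=50.0000, V(2,2)=50.0000
  t=1,j=0: stock 121.3600 → up 146.8456 (V=50.0000), down 89.8064 (V=0.0000). Price 30.6874; hedge Δ=0.8766, bond B=-75.6956.
  t=1,j=1: stock 198.4400 → up 240.1124 (V=50.0000), down 146.8456 (V=50.0000). Price 48.0769; hedge Δ=0.0000, bond B=48.0769.
  t=0,j=0: stock 164.0000 → up 198.4400 (V=48.0769), down 121.3600 (V=30.6874). Price 40.1799; hedge Δ=0.2256, bond B=3.1809.
Verification: the root portfolio costs Δ(0,0)·S0 + B(0,0) = 40.1799, matching V0.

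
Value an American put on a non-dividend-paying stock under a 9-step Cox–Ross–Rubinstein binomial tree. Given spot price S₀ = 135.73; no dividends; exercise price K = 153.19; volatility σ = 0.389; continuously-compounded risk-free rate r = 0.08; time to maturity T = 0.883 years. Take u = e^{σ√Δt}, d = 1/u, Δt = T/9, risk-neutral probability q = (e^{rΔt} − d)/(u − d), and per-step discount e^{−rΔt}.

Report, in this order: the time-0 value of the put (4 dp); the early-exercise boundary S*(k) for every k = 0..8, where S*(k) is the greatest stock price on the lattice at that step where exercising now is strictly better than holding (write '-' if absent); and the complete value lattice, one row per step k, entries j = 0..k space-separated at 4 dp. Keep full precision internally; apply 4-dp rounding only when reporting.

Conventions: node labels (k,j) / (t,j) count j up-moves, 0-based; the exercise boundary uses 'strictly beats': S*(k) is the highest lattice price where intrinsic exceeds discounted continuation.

price = 25.7302
boundary = - - 106.3757 94.1728 106.3757 94.1728 106.3757 120.1598 135.7300
tree:
25.7302
35.2645 16.6695
46.8143 24.3527 9.3040
59.0172 34.4143 14.7470 4.0469
69.8202 46.8143 22.6453 7.1379 1.0421
79.3839 59.0172 33.4074 12.3172 2.1084 0.0000
87.8506 69.8202 46.8143 20.6229 4.2656 0.0000 0.0000
95.3459 79.3839 59.0172 33.0302 8.6300 0.0000 0.0000 0.0000
101.9815 87.8506 69.8202 46.8143 17.4600 0.0000 0.0000 0.0000 0.0000
107.8559 95.3459 79.3839 59.0172 33.0302 0.0000 0.0000 0.0000 0.0000 0.0000

Δt=0.09811, u=1.12958, d=0.88529, q=0.50183, disc=e^(-rΔt)=0.99218
k=9 terminal: V=max(K-S,0) → 107.8559 95.3459 79.3839 59.0172 33.0302 0.0000 0.0000 0.0000 0.0000 0.0000
k=8: j=0 S=51.2085 intr=101.9815 cont=100.7838 V=101.9815[EX]; j=1 S=65.3394 intr=87.8506 cont=86.6529 V=87.8506[EX]; j=2 S=83.3698 intr=69.8202 cont=68.6225 V=69.8202[EX]; j=3 S=106.3757 intr=46.8143 cont=45.6166 V=46.8143[EX]; j=4 S=135.7300 intr=17.4600 cont=16.3260 V=17.4600[EX]; j=5 S=173.1846 intr=0.0000 cont=0.0000 V=0.0000[hold]; j=6 S=220.9748 intr=0.0000 cont=0.0000 V=0.0000[hold]; j=7 S=281.9527 intr=0.0000 cont=0.0000 V=0.0000[hold]; j=8 S=359.7574 intr=0.0000 cont=0.0000 V=0.0000[hold]  S*(8)=135.7300
k=7: j=0 S=57.8441 intr=95.3459 cont=94.1483 V=95.3459[EX]; j=1 S=73.8061 intr=79.3839 cont=78.1862 V=79.3839[EX]; j=2 S=94.1728 intr=59.0172 cont=57.8195 V=59.0172[EX]; j=3 S=120.1598 intr=33.0302 cont=31.8326 V=33.0302[EX]; j=4 S=153.3178 intr=0.0000 cont=8.6300 V=8.6300[hold]; j=5 S=195.6258 intr=0.0000 cont=0.0000 V=0.0000[hold]; j=6 S=249.6086 intr=0.0000 cont=0.0000 V=0.0000[hold]; j=7 S=318.4879 intr=0.0000 cont=0.0000 V=0.0000[hold]  S*(7)=120.1598
k=6: j=0 S=65.3394 intr=87.8506 cont=86.6529 V=87.8506[EX]; j=1 S=83.3698 intr=69.8202 cont=68.6225 V=69.8202[EX]; j=2 S=106.3757 intr=46.8143 cont=45.6166 V=46.8143[EX]; j=3 S=135.7300 intr=17.4600 cont=20.6229 V=20.6229[hold]; j=4 S=173.1846 intr=0.0000 cont=4.2656 V=4.2656[hold]; j=5 S=220.9748 intr=0.0000 cont=0.0000 V=0.0000[hold]; j=6 S=281.9527 intr=0.0000 cont=0.0000 V=0.0000[hold]  S*(6)=106.3757
k=5: j=0 S=73.8061 intr=79.3839 cont=78.1862 V=79.3839[EX]; j=1 S=94.1728 intr=59.0172 cont=57.8195 V=59.0172[EX]; j=2 S=120.1598 intr=33.0302 cont=33.4074 V=33.4074[hold]; j=3 S=153.3178 intr=0.0000 cont=12.3172 V=12.3172[hold]; j=4 S=195.6258 intr=0.0000 cont=2.1084 V=2.1084[hold]; j=5 S=249.6086 intr=0.0000 cont=0.0000 V=0.0000[hold]  S*(5)=94.1728
k=4: j=0 S=83.3698 intr=69.8202 cont=68.6225 V=69.8202[EX]; j=1 S=106.3757 intr=46.8143 cont=45.8044 V=46.8143[EX]; j=2 S=135.7300 intr=17.4600 cont=22.6453 V=22.6453[hold]; j=3 S=173.1846 intr=0.0000 cont=7.1379 V=7.1379[hold]; j=4 S=220.9748 intr=0.0000 cont=1.0421 V=1.0421[hold]  S*(4)=106.3757
k=3: j=0 S=94.1728 intr=59.0172 cont=57.8195 V=59.0172[EX]; j=1 S=120.1598 intr=33.0302 cont=34.4143 V=34.4143[hold]; j=2 S=153.3178 intr=0.0000 cont=14.7470 V=14.7470[hold]; j=3 S=195.6258 intr=0.0000 cont=4.0469 V=4.0469[hold]  S*(3)=94.1728
k=2: j=0 S=106.3757 intr=46.8143 cont=46.3058 V=46.8143[EX]; j=1 S=135.7300 intr=17.4600 cont=24.3527 V=24.3527[hold]; j=2 S=173.1846 intr=0.0000 cont=9.3040 V=9.3040[hold]  S*(2)=106.3757
k=1: j=0 S=120.1598 intr=33.0302 cont=35.2645 V=35.2645[hold]; j=1 S=153.3178 intr=0.0000 cont=16.6695 V=16.6695[hold]  S*(1)=-
k=0: j=0 S=135.7300 intr=17.4600 cont=25.7302 V=25.7302[hold]  S*(0)=-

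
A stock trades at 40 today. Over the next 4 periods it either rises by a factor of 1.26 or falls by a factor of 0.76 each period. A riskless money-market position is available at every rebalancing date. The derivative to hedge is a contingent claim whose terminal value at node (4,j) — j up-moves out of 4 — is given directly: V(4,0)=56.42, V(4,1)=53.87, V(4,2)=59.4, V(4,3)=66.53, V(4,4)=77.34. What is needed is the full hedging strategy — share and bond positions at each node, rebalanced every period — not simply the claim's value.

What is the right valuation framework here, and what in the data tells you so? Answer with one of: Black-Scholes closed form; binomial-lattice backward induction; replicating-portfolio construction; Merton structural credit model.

Key observation: since the answer must list Δ and B at each node of the 1.26/0.76 lattice on 40, the replicating-portfolio method — solving the two-state system at every node — is the one that applies.

framework: replicating-portfolio construction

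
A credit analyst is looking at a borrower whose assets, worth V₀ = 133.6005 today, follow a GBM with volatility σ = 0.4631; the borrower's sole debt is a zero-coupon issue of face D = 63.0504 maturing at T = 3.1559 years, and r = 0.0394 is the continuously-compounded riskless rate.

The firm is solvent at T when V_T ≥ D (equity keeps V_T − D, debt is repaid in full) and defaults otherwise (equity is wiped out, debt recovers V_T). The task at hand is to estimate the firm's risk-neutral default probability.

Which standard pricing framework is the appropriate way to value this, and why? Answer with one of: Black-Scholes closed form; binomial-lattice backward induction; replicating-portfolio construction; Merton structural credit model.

Key observation: the question is about default risk generated by asset-value dynamics against a debt face of 63.0504 — the structural framework prices exactly that.

framework: Merton structural credit model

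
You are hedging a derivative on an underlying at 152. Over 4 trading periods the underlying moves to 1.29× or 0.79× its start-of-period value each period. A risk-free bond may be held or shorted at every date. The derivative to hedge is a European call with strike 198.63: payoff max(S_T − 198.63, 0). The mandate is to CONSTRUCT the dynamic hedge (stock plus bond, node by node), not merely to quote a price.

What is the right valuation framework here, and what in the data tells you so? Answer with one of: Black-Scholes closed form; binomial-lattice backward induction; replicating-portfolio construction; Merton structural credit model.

Key observation: a price alone would not answer the question — the per-node share/bond construction on the spot-152, 1.29/0.79 tree is required, and only the replicating-portfolio method yields it.

framework: replicating-portfolio construction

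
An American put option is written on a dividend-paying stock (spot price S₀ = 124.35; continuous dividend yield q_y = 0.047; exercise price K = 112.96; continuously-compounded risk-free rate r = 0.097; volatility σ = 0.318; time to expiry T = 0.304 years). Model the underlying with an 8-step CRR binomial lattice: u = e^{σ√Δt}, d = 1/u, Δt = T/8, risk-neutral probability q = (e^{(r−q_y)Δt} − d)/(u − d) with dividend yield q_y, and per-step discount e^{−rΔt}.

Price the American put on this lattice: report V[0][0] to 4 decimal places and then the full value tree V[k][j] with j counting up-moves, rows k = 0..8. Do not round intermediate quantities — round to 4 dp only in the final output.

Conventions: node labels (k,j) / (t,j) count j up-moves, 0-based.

price = 3.4097
tree:
3.4097
5.2556 1.5877
7.8981 2.6502 0.5364
11.5143 4.3379 0.9809 0.0956
16.1811 6.9295 1.7767 0.1917 0.0000
21.7511 10.7269 3.1809 0.3848 0.0000 0.0000
27.2335 15.9182 5.6115 0.7722 0.0000 0.0000 0.0000
32.3863 21.7511 9.7123 1.5495 0.0000 0.0000 0.0000 0.0000
37.2293 27.2335 15.9182 3.1094 0.0000 0.0000 0.0000 0.0000 0.0000

Δt=0.03800  u=1.06395  d=0.93989  q=0.49984  discount=0.99632
step 8 (expiry): payoffs max(K−S,0) = 37.2293 27.2335 15.9182 3.1094 0.0000 0.0000 0.0000 0.0000 0.0000
k=7: (k=7,j=0): S=80.5737, K−S=32.3863, hold=32.1144 ⇒ V=32.3863 exercise | (k=7,j=1): S=91.2089, K−S=21.7511, hold=21.4983 ⇒ V=21.7511 exercise | (k=7,j=2): S=103.2477, K−S=9.7123, hold=9.4809 ⇒ V=9.7123 exercise | (k=7,j=3): S=116.8757, K−S=0.0000, hold=1.5495 ⇒ V=1.5495 continue | (k=7,j=4): S=132.3023, K−S=0.0000, hold=0.0000 ⇒ V=0.0000 continue | (k=7,j=5): S=149.7652, K−S=0.0000, hold=0.0000 ⇒ V=0.0000 continue | (k=7,j=6): S=169.5331, K−S=0.0000, hold=0.0000 ⇒ V=0.0000 continue | (k=7,j=7): S=191.9102, K−S=0.0000, hold=0.0000 ⇒ V=0.0000 continue
k=6: (k=6,j=0): S=85.7265, K−S=27.2335, hold=26.9708 ⇒ V=27.2335 exercise | (k=6,j=1): S=97.0418, K−S=15.9182, hold=15.6758 ⇒ V=15.9182 exercise | (k=6,j=2): S=109.8506, K−S=3.1094, hold=5.6115 ⇒ V=5.6115 continue | (k=6,j=3): S=124.3500, K−S=0.0000, hold=0.7722 ⇒ V=0.7722 continue | (k=6,j=4): S=140.7632, K−S=0.0000, hold=0.0000 ⇒ V=0.0000 continue | (k=6,j=5): S=159.3429, K−S=0.0000, hold=0.0000 ⇒ V=0.0000 continue | (k=6,j=6): S=180.3750, K−S=0.0000, hold=0.0000 ⇒ V=0.0000 continue
k=5: (k=5,j=0): S=91.2089, K−S=21.7511, hold=21.4983 ⇒ V=21.7511 exercise | (k=5,j=1): S=103.2477, K−S=9.7123, hold=10.7269 ⇒ V=10.7269 continue | (k=5,j=2): S=116.8757, K−S=0.0000, hold=3.1809 ⇒ V=3.1809 continue | (k=5,j=3): S=132.3023, K−S=0.0000, hold=0.3848 ⇒ V=0.3848 continue | (k=5,j=4): S=149.7652, K−S=0.0000, hold=0.0000 ⇒ V=0.0000 continue | (k=5,j=5): S=169.5331, K−S=0.0000, hold=0.0000 ⇒ V=0.0000 continue
k=4: (k=4,j=0): S=97.0418, K−S=15.9182, hold=16.1811 ⇒ V=16.1811 continue | (k=4,j=1): S=109.8506, K−S=3.1094, hold=6.9295 ⇒ V=6.9295 continue | (k=4,j=2): S=124.3500, K−S=0.0000, hold=1.7767 ⇒ V=1.7767 continue | (k=4,j=3): S=140.7632, K−S=0.0000, hold=0.1917 ⇒ V=0.1917 continue | (k=4,j=4): S=159.3429, K−S=0.0000, hold=0.0000 ⇒ V=0.0000 continue
k=3: (k=3,j=0): S=103.2477, K−S=9.7123, hold=11.5143 ⇒ V=11.5143 continue | (k=3,j=1): S=116.8757, K−S=0.0000, hold=4.3379 ⇒ V=4.3379 continue | (k=3,j=2): S=132.3023, K−S=0.0000, hold=0.9809 ⇒ V=0.9809 continue | (k=3,j=3): S=149.7652, K−S=0.0000, hold=0.0956 ⇒ V=0.0956 continue
k=2: (k=2,j=0): S=109.8506, K−S=3.1094, hold=7.8981 ⇒ V=7.8981 continue | (k=2,j=1): S=124.3500, K−S=0.0000, hold=2.6502 ⇒ V=2.6502 continue | (k=2,j=2): S=140.7632, K−S=0.0000, hold=0.5364 ⇒ V=0.5364 continue
k=1: (k=1,j=0): S=116.8757, K−S=0.0000, hold=5.2556 ⇒ V=5.2556 continue | (k=1,j=1): S=132.3023, K−S=0.0000, hold=1.5877 ⇒ V=1.5877 continue
k=0: (k=0,j=0): S=124.3500, K−S=0.0000, hold=3.4097 ⇒ V=3.4097 continue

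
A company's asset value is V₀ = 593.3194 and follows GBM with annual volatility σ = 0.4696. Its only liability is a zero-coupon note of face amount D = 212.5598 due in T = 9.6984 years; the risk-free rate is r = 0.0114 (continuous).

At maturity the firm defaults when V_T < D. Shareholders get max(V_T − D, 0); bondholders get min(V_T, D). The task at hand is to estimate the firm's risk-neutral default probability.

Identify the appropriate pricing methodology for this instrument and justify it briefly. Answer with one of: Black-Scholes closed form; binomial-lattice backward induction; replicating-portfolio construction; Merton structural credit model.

framework: Merton structural credit model

Key observation: assets follow a GBM and default happens iff V_T < 212.5598; valuing claims on that split (equity as a call, risky debt as the residual) is the structural model's definition.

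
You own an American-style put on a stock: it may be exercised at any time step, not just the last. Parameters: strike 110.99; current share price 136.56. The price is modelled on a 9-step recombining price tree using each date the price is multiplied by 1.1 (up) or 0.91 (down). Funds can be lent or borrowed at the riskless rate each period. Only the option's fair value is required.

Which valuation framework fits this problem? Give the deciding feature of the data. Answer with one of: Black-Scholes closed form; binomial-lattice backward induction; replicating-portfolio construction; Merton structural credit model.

Key observation: the exercise right at every one of the 9 steps is what matters: each node needs max(110.99 − S, continuation), which only the stepwise tree valuation starting from spot 136.56 delivers.

framework: binomial-lattice backward induction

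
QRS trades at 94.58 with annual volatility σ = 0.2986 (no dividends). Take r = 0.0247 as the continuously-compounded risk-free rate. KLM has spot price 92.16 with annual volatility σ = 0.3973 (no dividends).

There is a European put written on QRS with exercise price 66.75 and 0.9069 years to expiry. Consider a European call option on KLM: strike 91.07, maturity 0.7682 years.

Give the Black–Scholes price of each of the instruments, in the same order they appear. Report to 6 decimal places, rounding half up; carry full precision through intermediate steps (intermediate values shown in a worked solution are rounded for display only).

[QRS put K=66.75]
σ√T = 0.2986·√0.9069 = 0.284361
d₁ = (ln(S/K) + (r+σ²/2)T) / (σ√T) = (ln(94.58/66.75) + (0.0247+0.2986²/2)·0.9069) / 0.284361 = (0.348492 + 0.062831) / 0.284361 = 1.446482
d₂ = d₁ − σ√T = 1.446482 − 0.284361 = 1.162122
e^{−rT} = 0.977849
N(−d₁) = 0.074021,  N(−d₂) = 0.122593
price = K·e^{−rT}·N(−d₂) − S·N(−d₁) = 8.001817 − 7.000905 = 1.000913
[KLM call K=91.07]
σ√T = 0.3973·√0.7682 = 0.348222
d₁ = (ln(S/K) + (r+σ²/2)T) / (σ√T) = (ln(92.16/91.07) + (0.0247+0.3973²/2)·0.7682) / 0.348222 = (0.011898 + 0.079604) / 0.348222 = 0.262768
d₂ = d₁ − σ√T = 0.262768 − 0.348222 = -0.085454
e^{−rT} = 0.981204
N(d₁) = 0.603635,  N(d₂) = 0.465950
price = S·N(d₁) − K·e^{−rT}·N(d₂) = 55.631023 − 41.636519 = 13.994504

price(QRS put K=66.75) = 1.000913
price(KLM call K=91.07) = 13.994504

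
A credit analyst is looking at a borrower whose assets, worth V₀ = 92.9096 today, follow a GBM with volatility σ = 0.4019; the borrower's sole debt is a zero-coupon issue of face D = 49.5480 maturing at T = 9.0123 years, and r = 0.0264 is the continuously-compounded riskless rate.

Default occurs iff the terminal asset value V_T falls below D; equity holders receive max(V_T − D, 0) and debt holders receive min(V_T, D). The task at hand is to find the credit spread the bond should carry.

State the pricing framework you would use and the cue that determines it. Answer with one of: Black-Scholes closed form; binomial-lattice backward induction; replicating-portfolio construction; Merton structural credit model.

framework: Merton structural credit model

Key observation: with the firm-asset dynamics (V₀ = 92.9096) and a single zero-coupon liability of face 49.5480 given, debt value, spread, and default probability all derive from the option view of the balance sheet.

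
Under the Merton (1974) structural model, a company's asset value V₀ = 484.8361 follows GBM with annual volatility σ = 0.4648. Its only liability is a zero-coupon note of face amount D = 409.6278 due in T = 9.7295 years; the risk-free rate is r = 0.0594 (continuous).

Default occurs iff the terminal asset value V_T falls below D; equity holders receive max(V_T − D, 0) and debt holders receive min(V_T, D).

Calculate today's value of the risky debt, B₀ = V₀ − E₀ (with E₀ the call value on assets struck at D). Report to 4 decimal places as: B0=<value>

B0=147.9296

With assets at 484.8361 and a single debt payment of 409.6278 at 9.7295 years:
d₁ = [ln(V₀/D) + (r + σ²/2)T] / (σ√T)
   = [ln(484.8361/409.6278) + (0.0594 + 0.5·0.4648²)·9.7295] / (0.4648·√9.7295)
   = [0.168562 + 1.628908] / 1.449811 = 1.239796
d₂ = d₁ − σ√T = 1.239796 − 1.449811 = -0.210015
N(d₁) = 0.892475,  N(d₂) = 0.416828,  e^(−rT) = 0.561057
E₀ = V₀·N(d₁) − D·e^(−rT)·N(d₂)
   = 484.8361·0.892475 − 409.6278·0.561057·0.416828 = 336.906541
B₀ = V₀ − E₀ = 484.8361 − 336.906541 = 147.929559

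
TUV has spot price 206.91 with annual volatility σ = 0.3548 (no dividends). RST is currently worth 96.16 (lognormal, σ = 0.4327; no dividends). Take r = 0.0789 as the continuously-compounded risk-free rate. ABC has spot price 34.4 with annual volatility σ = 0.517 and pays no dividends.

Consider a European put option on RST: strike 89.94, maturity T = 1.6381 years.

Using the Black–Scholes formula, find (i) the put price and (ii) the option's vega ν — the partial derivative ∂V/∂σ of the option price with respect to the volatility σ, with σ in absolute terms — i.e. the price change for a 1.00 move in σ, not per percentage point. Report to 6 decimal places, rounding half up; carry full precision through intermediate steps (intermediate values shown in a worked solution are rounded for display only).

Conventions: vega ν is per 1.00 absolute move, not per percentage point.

price = 11.697965
ν = 40.235310

σ√T = 0.4327·√1.6381 = 0.553805
d₁ = (ln(S/K) + (r+σ²/2)T) / (σ√T) = (ln(96.16/89.94) + (0.0789+0.4327²/2)·1.6381) / 0.553805 = (0.066871 + 0.282596) / 0.553805 = 0.631029
d₂ = d₁ − σ√T = 0.631029 − 0.553805 = 0.077223
e^{−rT} = 0.878758
N(−d₁) = 0.264011,  N(−d₂) = 0.469223
Put price V = K·e^{−rT}·N(−d₂) − S·N(−d₁) = 37.085257 − 25.387292 = 11.697965
φ(d₁) = (1/√(2π))·e^{−d₁²/2} = 0.326921
ν = S·φ(d₁)·√T = 40.235310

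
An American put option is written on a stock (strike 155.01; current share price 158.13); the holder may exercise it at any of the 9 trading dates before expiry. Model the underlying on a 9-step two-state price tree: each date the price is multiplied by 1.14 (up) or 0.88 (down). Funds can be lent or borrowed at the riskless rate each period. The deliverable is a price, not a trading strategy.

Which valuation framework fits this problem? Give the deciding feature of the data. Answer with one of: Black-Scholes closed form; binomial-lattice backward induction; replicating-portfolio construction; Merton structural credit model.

framework: binomial-lattice backward induction

Key observation: the defining feature is the embedded early-exercise option across 9 discrete dates on the spot-158.13 tree; pricing the strike-155.01 put means working backward with an exercise test at every node.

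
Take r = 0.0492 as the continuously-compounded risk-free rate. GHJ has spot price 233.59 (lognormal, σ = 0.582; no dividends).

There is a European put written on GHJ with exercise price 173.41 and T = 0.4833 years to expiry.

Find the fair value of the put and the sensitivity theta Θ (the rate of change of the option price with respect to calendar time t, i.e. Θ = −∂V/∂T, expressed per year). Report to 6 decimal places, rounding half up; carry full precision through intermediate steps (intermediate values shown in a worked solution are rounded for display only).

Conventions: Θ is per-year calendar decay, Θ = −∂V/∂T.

σ√T = 0.582·√0.4833 = 0.404605
d₁ = (ln(S/K) + (r+σ²/2)T) / (σ√T) = (ln(233.59/173.41) + (0.0492+0.582²/2)·0.4833) / 0.404605 = (0.297909 + 0.105631) / 0.404605 = 0.997367
d₂ = d₁ − σ√T = 0.997367 − 0.404605 = 0.592762
e^{−rT} = 0.976502
N(−d₁) = 0.159293,  N(−d₂) = 0.276670
Put price V = K·e^{−rT}·N(−d₂) − S·N(−d₁) = 46.850034 − 37.209310 = 9.640724
φ(d₁) = (1/√(2π))·e^{−d₁²/2} = 0.242608
Θ = −S·φ(d₁)·σ/(2√T) + r·K·e^{−rT}·N(−d₂) = −23.721587 + 2.305022 = -21.416565

price = 9.640724
Θ = -21.416565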